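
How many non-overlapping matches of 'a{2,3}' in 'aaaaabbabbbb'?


Pattern 'a{2,3}' matches between 2 and 3 consecutive a's (greedy).
String: 'aaaaabbabbbb'
Finding runs of a's and applying greedy matching:
  Run at pos 0: 'aaaaa' (length 5)
  Run at pos 7: 'a' (length 1)
Matches: ['aaa', 'aa']
Count: 2

2


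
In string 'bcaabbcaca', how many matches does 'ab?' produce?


Pattern 'ab?' matches 'a' optionally followed by 'b'.
String: 'bcaabbcaca'
Scanning left to right for 'a' then checking next char:
  Match 1: 'a' (a not followed by b)
  Match 2: 'ab' (a followed by b)
  Match 3: 'a' (a not followed by b)
  Match 4: 'a' (a not followed by b)
Total matches: 4

4


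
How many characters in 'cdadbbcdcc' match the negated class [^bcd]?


Negated class [^bcd] matches any char NOT in {b, c, d}
Scanning 'cdadbbcdcc':
  pos 0: 'c' -> no (excluded)
  pos 1: 'd' -> no (excluded)
  pos 2: 'a' -> MATCH
  pos 3: 'd' -> no (excluded)
  pos 4: 'b' -> no (excluded)
  pos 5: 'b' -> no (excluded)
  pos 6: 'c' -> no (excluded)
  pos 7: 'd' -> no (excluded)
  pos 8: 'c' -> no (excluded)
  pos 9: 'c' -> no (excluded)
Total matches: 1

1


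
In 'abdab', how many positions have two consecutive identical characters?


Looking for consecutive identical characters in 'abdab':
  pos 0-1: 'a' vs 'b' -> different
  pos 1-2: 'b' vs 'd' -> different
  pos 2-3: 'd' vs 'a' -> different
  pos 3-4: 'a' vs 'b' -> different
Consecutive identical pairs: []
Count: 0

0


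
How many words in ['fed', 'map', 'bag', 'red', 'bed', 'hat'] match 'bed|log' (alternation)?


Alternation 'bed|log' matches either 'bed' or 'log'.
Checking each word:
  'fed' -> no
  'map' -> no
  'bag' -> no
  'red' -> no
  'bed' -> MATCH
  'hat' -> no
Matches: ['bed']
Count: 1

1


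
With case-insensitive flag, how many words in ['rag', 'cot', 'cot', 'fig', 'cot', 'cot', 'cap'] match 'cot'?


Case-insensitive matching: compare each word's lowercase form to 'cot'.
  'rag' -> lower='rag' -> no
  'cot' -> lower='cot' -> MATCH
  'cot' -> lower='cot' -> MATCH
  'fig' -> lower='fig' -> no
  'cot' -> lower='cot' -> MATCH
  'cot' -> lower='cot' -> MATCH
  'cap' -> lower='cap' -> no
Matches: ['cot', 'cot', 'cot', 'cot']
Count: 4

4


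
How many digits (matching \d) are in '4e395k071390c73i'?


\d matches any digit 0-9.
Scanning '4e395k071390c73i':
  pos 0: '4' -> DIGIT
  pos 2: '3' -> DIGIT
  pos 3: '9' -> DIGIT
  pos 4: '5' -> DIGIT
  pos 6: '0' -> DIGIT
  pos 7: '7' -> DIGIT
  pos 8: '1' -> DIGIT
  pos 9: '3' -> DIGIT
  pos 10: '9' -> DIGIT
  pos 11: '0' -> DIGIT
  pos 13: '7' -> DIGIT
  pos 14: '3' -> DIGIT
Digits found: ['4', '3', '9', '5', '0', '7', '1', '3', '9', '0', '7', '3']
Total: 12

12


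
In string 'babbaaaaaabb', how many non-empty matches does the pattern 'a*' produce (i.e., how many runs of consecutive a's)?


Pattern 'a*' matches zero or more a's. We want non-empty runs of consecutive a's.
String: 'babbaaaaaabb'
Walking through the string to find runs of a's:
  Run 1: positions 1-1 -> 'a'
  Run 2: positions 4-9 -> 'aaaaaa'
Non-empty runs found: ['a', 'aaaaaa']
Count: 2

2


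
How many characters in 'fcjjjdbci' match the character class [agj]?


Character class [agj] matches any of: {a, g, j}
Scanning string 'fcjjjdbci' character by character:
  pos 0: 'f' -> no
  pos 1: 'c' -> no
  pos 2: 'j' -> MATCH
  pos 3: 'j' -> MATCH
  pos 4: 'j' -> MATCH
  pos 5: 'd' -> no
  pos 6: 'b' -> no
  pos 7: 'c' -> no
  pos 8: 'i' -> no
Total matches: 3

3


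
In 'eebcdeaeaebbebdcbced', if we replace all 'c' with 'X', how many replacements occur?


re.sub('c', 'X', text) replaces every occurrence of 'c' with 'X'.
Text: 'eebcdeaeaebbebdcbced'
Scanning for 'c':
  pos 3: 'c' -> replacement #1
  pos 15: 'c' -> replacement #2
  pos 17: 'c' -> replacement #3
Total replacements: 3

3


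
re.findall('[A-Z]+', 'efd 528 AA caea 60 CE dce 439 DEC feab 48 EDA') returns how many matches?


Pattern '[A-Z]+' finds one or more uppercase letters.
Text: 'efd 528 AA caea 60 CE dce 439 DEC feab 48 EDA'
Scanning for matches:
  Match 1: 'AA'
  Match 2: 'CE'
  Match 3: 'DEC'
  Match 4: 'EDA'
Total matches: 4

4


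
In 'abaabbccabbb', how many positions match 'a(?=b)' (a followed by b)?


Lookahead 'a(?=b)' matches 'a' only when followed by 'b'.
String: 'abaabbccabbb'
Checking each position where char is 'a':
  pos 0: 'a' -> MATCH (next='b')
  pos 2: 'a' -> no (next='a')
  pos 3: 'a' -> MATCH (next='b')
  pos 8: 'a' -> MATCH (next='b')
Matching positions: [0, 3, 8]
Count: 3

3


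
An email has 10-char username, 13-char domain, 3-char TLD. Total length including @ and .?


An email address has format: username@domain.tld
Username length: 10
'@' character: 1
Domain length: 13
'.' character: 1
TLD length: 3
Total = 10 + 1 + 13 + 1 + 3 = 28

28


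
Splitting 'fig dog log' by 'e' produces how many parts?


Splitting by 'e' breaks the string at each occurrence of the separator.
Text: 'fig dog log'
Parts after split:
  Part 1: 'fig dog log'
Total parts: 1

1


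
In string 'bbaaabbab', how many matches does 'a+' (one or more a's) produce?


Pattern 'a+' matches one or more consecutive a's.
String: 'bbaaabbab'
Scanning for runs of a:
  Match 1: 'aaa' (length 3)
  Match 2: 'a' (length 1)
Total matches: 2

2


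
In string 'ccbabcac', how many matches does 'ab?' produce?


Pattern 'ab?' matches 'a' optionally followed by 'b'.
String: 'ccbabcac'
Scanning left to right for 'a' then checking next char:
  Match 1: 'ab' (a followed by b)
  Match 2: 'a' (a not followed by b)
Total matches: 2

2


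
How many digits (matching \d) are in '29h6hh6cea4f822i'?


\d matches any digit 0-9.
Scanning '29h6hh6cea4f822i':
  pos 0: '2' -> DIGIT
  pos 1: '9' -> DIGIT
  pos 3: '6' -> DIGIT
  pos 6: '6' -> DIGIT
  pos 10: '4' -> DIGIT
  pos 12: '8' -> DIGIT
  pos 13: '2' -> DIGIT
  pos 14: '2' -> DIGIT
Digits found: ['2', '9', '6', '6', '4', '8', '2', '2']
Total: 8

8


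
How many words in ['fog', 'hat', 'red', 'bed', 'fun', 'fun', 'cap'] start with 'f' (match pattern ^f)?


Pattern ^f anchors to start of word. Check which words begin with 'f':
  'fog' -> MATCH (starts with 'f')
  'hat' -> no
  'red' -> no
  'bed' -> no
  'fun' -> MATCH (starts with 'f')
  'fun' -> MATCH (starts with 'f')
  'cap' -> no
Matching words: ['fog', 'fun', 'fun']
Count: 3

3


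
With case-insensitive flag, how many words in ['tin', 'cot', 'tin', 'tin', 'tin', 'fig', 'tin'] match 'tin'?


Case-insensitive matching: compare each word's lowercase form to 'tin'.
  'tin' -> lower='tin' -> MATCH
  'cot' -> lower='cot' -> no
  'tin' -> lower='tin' -> MATCH
  'tin' -> lower='tin' -> MATCH
  'tin' -> lower='tin' -> MATCH
  'fig' -> lower='fig' -> no
  'tin' -> lower='tin' -> MATCH
Matches: ['tin', 'tin', 'tin', 'tin', 'tin']
Count: 5

5


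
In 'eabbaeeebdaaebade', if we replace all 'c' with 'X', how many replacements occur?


re.sub('c', 'X', text) replaces every occurrence of 'c' with 'X'.
Text: 'eabbaeeebdaaebade'
Scanning for 'c':
Total replacements: 0

0


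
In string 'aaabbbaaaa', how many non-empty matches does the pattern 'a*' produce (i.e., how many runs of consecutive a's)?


Pattern 'a*' matches zero or more a's. We want non-empty runs of consecutive a's.
String: 'aaabbbaaaa'
Walking through the string to find runs of a's:
  Run 1: positions 0-2 -> 'aaa'
  Run 2: positions 6-9 -> 'aaaa'
Non-empty runs found: ['aaa', 'aaaa']
Count: 2

2


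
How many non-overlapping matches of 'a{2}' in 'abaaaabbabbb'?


Pattern 'a{2}' matches exactly 2 consecutive a's (greedy, non-overlapping).
String: 'abaaaabbabbb'
Scanning for runs of a's:
  Run at pos 0: 'a' (length 1) -> 0 match(es)
  Run at pos 2: 'aaaa' (length 4) -> 2 match(es)
  Run at pos 8: 'a' (length 1) -> 0 match(es)
Matches found: ['aa', 'aa']
Total: 2

2


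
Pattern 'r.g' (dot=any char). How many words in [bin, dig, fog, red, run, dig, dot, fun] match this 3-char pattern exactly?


Pattern 'r.g' means: starts with 'r', any single char, ends with 'g'.
Checking each word (must be exactly 3 chars):
  'bin' (len=3): no
  'dig' (len=3): no
  'fog' (len=3): no
  'red' (len=3): no
  'run' (len=3): no
  'dig' (len=3): no
  'dot' (len=3): no
  'fun' (len=3): no
Matching words: []
Total: 0

0


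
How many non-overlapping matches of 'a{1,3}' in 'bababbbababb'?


Pattern 'a{1,3}' matches between 1 and 3 consecutive a's (greedy).
String: 'bababbbababb'
Finding runs of a's and applying greedy matching:
  Run at pos 1: 'a' (length 1)
  Run at pos 3: 'a' (length 1)
  Run at pos 7: 'a' (length 1)
  Run at pos 9: 'a' (length 1)
Matches: ['a', 'a', 'a', 'a']
Count: 4

4


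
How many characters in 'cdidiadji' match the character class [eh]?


Character class [eh] matches any of: {e, h}
Scanning string 'cdidiadji' character by character:
  pos 0: 'c' -> no
  pos 1: 'd' -> no
  pos 2: 'i' -> no
  pos 3: 'd' -> no
  pos 4: 'i' -> no
  pos 5: 'a' -> no
  pos 6: 'd' -> no
  pos 7: 'j' -> no
  pos 8: 'i' -> no
Total matches: 0

0


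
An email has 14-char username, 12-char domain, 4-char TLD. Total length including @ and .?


An email address has format: username@domain.tld
Username length: 14
'@' character: 1
Domain length: 12
'.' character: 1
TLD length: 4
Total = 14 + 1 + 12 + 1 + 4 = 32

32


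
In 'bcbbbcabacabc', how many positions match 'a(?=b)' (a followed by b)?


Lookahead 'a(?=b)' matches 'a' only when followed by 'b'.
String: 'bcbbbcabacabc'
Checking each position where char is 'a':
  pos 6: 'a' -> MATCH (next='b')
  pos 8: 'a' -> no (next='c')
  pos 10: 'a' -> MATCH (next='b')
Matching positions: [6, 10]
Count: 2

2


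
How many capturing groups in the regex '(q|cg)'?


To count capturing groups, count each '(' that starts a group.
Pattern: '(q|cg)'
Walking through the pattern:
  Position 0: '(' -> group #1
Total capturing groups: 1

1


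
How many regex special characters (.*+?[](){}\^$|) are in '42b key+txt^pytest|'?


Regex special characters are: . * + ? [ ] ( ) { } \ ^ $ |
Scanning '42b key+txt^pytest|':
  pos 7: '+' -> SPECIAL
  pos 11: '^' -> SPECIAL
  pos 18: '|' -> SPECIAL
Special chars found: ['+', '^', '|']
Total: 3

3


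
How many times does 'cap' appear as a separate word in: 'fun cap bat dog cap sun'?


Scanning each word for exact match 'cap':
  Word 1: 'fun' -> no
  Word 2: 'cap' -> MATCH
  Word 3: 'bat' -> no
  Word 4: 'dog' -> no
  Word 5: 'cap' -> MATCH
  Word 6: 'sun' -> no
Total matches: 2

2


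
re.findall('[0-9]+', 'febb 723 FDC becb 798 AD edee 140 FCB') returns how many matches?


Pattern '[0-9]+' finds one or more digits.
Text: 'febb 723 FDC becb 798 AD edee 140 FCB'
Scanning for matches:
  Match 1: '723'
  Match 2: '798'
  Match 3: '140'
Total matches: 3

3


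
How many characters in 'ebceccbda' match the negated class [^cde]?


Negated class [^cde] matches any char NOT in {c, d, e}
Scanning 'ebceccbda':
  pos 0: 'e' -> no (excluded)
  pos 1: 'b' -> MATCH
  pos 2: 'c' -> no (excluded)
  pos 3: 'e' -> no (excluded)
  pos 4: 'c' -> no (excluded)
  pos 5: 'c' -> no (excluded)
  pos 6: 'b' -> MATCH
  pos 7: 'd' -> no (excluded)
  pos 8: 'a' -> MATCH
Total matches: 3

3


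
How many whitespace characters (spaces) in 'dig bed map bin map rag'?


\s matches whitespace characters (spaces, tabs, etc.).
Text: 'dig bed map bin map rag'
This text has 6 words separated by spaces.
Number of spaces = number of words - 1 = 6 - 1 = 5

5


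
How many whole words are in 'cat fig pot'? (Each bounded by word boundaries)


Word boundaries (\b) mark the start/end of each word.
Text: 'cat fig pot'
Splitting by whitespace:
  Word 1: 'cat'
  Word 2: 'fig'
  Word 3: 'pot'
Total whole words: 3

3


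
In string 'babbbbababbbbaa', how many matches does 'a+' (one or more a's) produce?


Pattern 'a+' matches one or more consecutive a's.
String: 'babbbbababbbbaa'
Scanning for runs of a:
  Match 1: 'a' (length 1)
  Match 2: 'a' (length 1)
  Match 3: 'a' (length 1)
  Match 4: 'aa' (length 2)
Total matches: 4

4


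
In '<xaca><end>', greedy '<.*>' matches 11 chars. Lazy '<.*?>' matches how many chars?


Greedy '<.*>' tries to match as MUCH as possible.
Lazy '<.*?>' tries to match as LITTLE as possible.

String: '<xaca><end>'
Greedy '<.*>' starts at first '<' and extends to the LAST '>': '<xaca><end>' (11 chars)
Lazy '<.*?>' starts at first '<' and stops at the FIRST '>': '<xaca>' (6 chars)

6


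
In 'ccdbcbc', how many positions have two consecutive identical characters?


Looking for consecutive identical characters in 'ccdbcbc':
  pos 0-1: 'c' vs 'c' -> MATCH ('cc')
  pos 1-2: 'c' vs 'd' -> different
  pos 2-3: 'd' vs 'b' -> different
  pos 3-4: 'b' vs 'c' -> different
  pos 4-5: 'c' vs 'b' -> different
  pos 5-6: 'b' vs 'c' -> different
Consecutive identical pairs: ['cc']
Count: 1

1


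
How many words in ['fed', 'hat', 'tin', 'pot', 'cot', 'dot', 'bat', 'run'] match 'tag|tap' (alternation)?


Alternation 'tag|tap' matches either 'tag' or 'tap'.
Checking each word:
  'fed' -> no
  'hat' -> no
  'tin' -> no
  'pot' -> no
  'cot' -> no
  'dot' -> no
  'bat' -> no
  'run' -> no
Matches: []
Count: 0

0


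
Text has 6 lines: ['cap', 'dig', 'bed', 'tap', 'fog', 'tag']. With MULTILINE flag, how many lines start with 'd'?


With MULTILINE flag, ^ matches the start of each line.
Lines: ['cap', 'dig', 'bed', 'tap', 'fog', 'tag']
Checking which lines start with 'd':
  Line 1: 'cap' -> no
  Line 2: 'dig' -> MATCH
  Line 3: 'bed' -> no
  Line 4: 'tap' -> no
  Line 5: 'fog' -> no
  Line 6: 'tag' -> no
Matching lines: ['dig']
Count: 1

1


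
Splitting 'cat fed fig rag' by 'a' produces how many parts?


Splitting by 'a' breaks the string at each occurrence of the separator.
Text: 'cat fed fig rag'
Parts after split:
  Part 1: 'c'
  Part 2: 't fed fig r'
  Part 3: 'g'
Total parts: 3

3


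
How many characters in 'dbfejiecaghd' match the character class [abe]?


Character class [abe] matches any of: {a, b, e}
Scanning string 'dbfejiecaghd' character by character:
  pos 0: 'd' -> no
  pos 1: 'b' -> MATCH
  pos 2: 'f' -> no
  pos 3: 'e' -> MATCH
  pos 4: 'j' -> no
  pos 5: 'i' -> no
  pos 6: 'e' -> MATCH
  pos 7: 'c' -> no
  pos 8: 'a' -> MATCH
  pos 9: 'g' -> no
  pos 10: 'h' -> no
  pos 11: 'd' -> no
Total matches: 4

4


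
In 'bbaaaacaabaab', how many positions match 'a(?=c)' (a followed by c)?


Lookahead 'a(?=c)' matches 'a' only when followed by 'c'.
String: 'bbaaaacaabaab'
Checking each position where char is 'a':
  pos 2: 'a' -> no (next='a')
  pos 3: 'a' -> no (next='a')
  pos 4: 'a' -> no (next='a')
  pos 5: 'a' -> MATCH (next='c')
  pos 7: 'a' -> no (next='a')
  pos 8: 'a' -> no (next='b')
  pos 10: 'a' -> no (next='a')
  pos 11: 'a' -> no (next='b')
Matching positions: [5]
Count: 1

1


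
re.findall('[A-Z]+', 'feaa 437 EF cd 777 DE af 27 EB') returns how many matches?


Pattern '[A-Z]+' finds one or more uppercase letters.
Text: 'feaa 437 EF cd 777 DE af 27 EB'
Scanning for matches:
  Match 1: 'EF'
  Match 2: 'DE'
  Match 3: 'EB'
Total matches: 3

3


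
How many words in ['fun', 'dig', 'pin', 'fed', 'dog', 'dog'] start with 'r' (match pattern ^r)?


Pattern ^r anchors to start of word. Check which words begin with 'r':
  'fun' -> no
  'dig' -> no
  'pin' -> no
  'fed' -> no
  'dog' -> no
  'dog' -> no
Matching words: []
Count: 0

0


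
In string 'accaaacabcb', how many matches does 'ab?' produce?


Pattern 'ab?' matches 'a' optionally followed by 'b'.
String: 'accaaacabcb'
Scanning left to right for 'a' then checking next char:
  Match 1: 'a' (a not followed by b)
  Match 2: 'a' (a not followed by b)
  Match 3: 'a' (a not followed by b)
  Match 4: 'a' (a not followed by b)
  Match 5: 'ab' (a followed by b)
Total matches: 5

5


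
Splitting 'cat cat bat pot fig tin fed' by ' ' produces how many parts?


Splitting by ' ' breaks the string at each occurrence of the separator.
Text: 'cat cat bat pot fig tin fed'
Parts after split:
  Part 1: 'cat'
  Part 2: 'cat'
  Part 3: 'bat'
  Part 4: 'pot'
  Part 5: 'fig'
  Part 6: 'tin'
  Part 7: 'fed'
Total parts: 7

7


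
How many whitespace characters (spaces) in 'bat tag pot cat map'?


\s matches whitespace characters (spaces, tabs, etc.).
Text: 'bat tag pot cat map'
This text has 5 words separated by spaces.
Number of spaces = number of words - 1 = 5 - 1 = 4

4


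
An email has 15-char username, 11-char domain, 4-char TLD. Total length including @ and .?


An email address has format: username@domain.tld
Username length: 15
'@' character: 1
Domain length: 11
'.' character: 1
TLD length: 4
Total = 15 + 1 + 11 + 1 + 4 = 32

32


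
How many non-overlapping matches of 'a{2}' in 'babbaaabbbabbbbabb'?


Pattern 'a{2}' matches exactly 2 consecutive a's (greedy, non-overlapping).
String: 'babbaaabbbabbbbabb'
Scanning for runs of a's:
  Run at pos 1: 'a' (length 1) -> 0 match(es)
  Run at pos 4: 'aaa' (length 3) -> 1 match(es)
  Run at pos 10: 'a' (length 1) -> 0 match(es)
  Run at pos 15: 'a' (length 1) -> 0 match(es)
Matches found: ['aa']
Total: 1

1


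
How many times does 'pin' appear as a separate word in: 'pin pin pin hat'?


Scanning each word for exact match 'pin':
  Word 1: 'pin' -> MATCH
  Word 2: 'pin' -> MATCH
  Word 3: 'pin' -> MATCH
  Word 4: 'hat' -> no
Total matches: 3

3


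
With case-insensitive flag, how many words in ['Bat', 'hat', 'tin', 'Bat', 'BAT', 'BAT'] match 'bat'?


Case-insensitive matching: compare each word's lowercase form to 'bat'.
  'Bat' -> lower='bat' -> MATCH
  'hat' -> lower='hat' -> no
  'tin' -> lower='tin' -> no
  'Bat' -> lower='bat' -> MATCH
  'BAT' -> lower='bat' -> MATCH
  'BAT' -> lower='bat' -> MATCH
Matches: ['Bat', 'Bat', 'BAT', 'BAT']
Count: 4

4


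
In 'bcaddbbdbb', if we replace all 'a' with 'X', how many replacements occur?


re.sub('a', 'X', text) replaces every occurrence of 'a' with 'X'.
Text: 'bcaddbbdbb'
Scanning for 'a':
  pos 2: 'a' -> replacement #1
Total replacements: 1

1


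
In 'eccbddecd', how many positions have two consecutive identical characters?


Looking for consecutive identical characters in 'eccbddecd':
  pos 0-1: 'e' vs 'c' -> different
  pos 1-2: 'c' vs 'c' -> MATCH ('cc')
  pos 2-3: 'c' vs 'b' -> different
  pos 3-4: 'b' vs 'd' -> different
  pos 4-5: 'd' vs 'd' -> MATCH ('dd')
  pos 5-6: 'd' vs 'e' -> different
  pos 6-7: 'e' vs 'c' -> different
  pos 7-8: 'c' vs 'd' -> different
Consecutive identical pairs: ['cc', 'dd']
Count: 2

2


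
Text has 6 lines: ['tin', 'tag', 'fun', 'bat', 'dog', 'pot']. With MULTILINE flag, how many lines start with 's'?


With MULTILINE flag, ^ matches the start of each line.
Lines: ['tin', 'tag', 'fun', 'bat', 'dog', 'pot']
Checking which lines start with 's':
  Line 1: 'tin' -> no
  Line 2: 'tag' -> no
  Line 3: 'fun' -> no
  Line 4: 'bat' -> no
  Line 5: 'dog' -> no
  Line 6: 'pot' -> no
Matching lines: []
Count: 0

0


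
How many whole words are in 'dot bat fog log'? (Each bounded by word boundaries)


Word boundaries (\b) mark the start/end of each word.
Text: 'dot bat fog log'
Splitting by whitespace:
  Word 1: 'dot'
  Word 2: 'bat'
  Word 3: 'fog'
  Word 4: 'log'
Total whole words: 4

4


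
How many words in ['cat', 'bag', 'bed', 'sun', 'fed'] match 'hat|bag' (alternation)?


Alternation 'hat|bag' matches either 'hat' or 'bag'.
Checking each word:
  'cat' -> no
  'bag' -> MATCH
  'bed' -> no
  'sun' -> no
  'fed' -> no
Matches: ['bag']
Count: 1

1


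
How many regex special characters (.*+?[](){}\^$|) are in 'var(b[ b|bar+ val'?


Regex special characters are: . * + ? [ ] ( ) { } \ ^ $ |
Scanning 'var(b[ b|bar+ val':
  pos 3: '(' -> SPECIAL
  pos 5: '[' -> SPECIAL
  pos 8: '|' -> SPECIAL
  pos 12: '+' -> SPECIAL
Special chars found: ['(', '[', '|', '+']
Total: 4

4


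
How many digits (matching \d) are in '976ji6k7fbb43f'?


\d matches any digit 0-9.
Scanning '976ji6k7fbb43f':
  pos 0: '9' -> DIGIT
  pos 1: '7' -> DIGIT
  pos 2: '6' -> DIGIT
  pos 5: '6' -> DIGIT
  pos 7: '7' -> DIGIT
  pos 11: '4' -> DIGIT
  pos 12: '3' -> DIGIT
Digits found: ['9', '7', '6', '6', '7', '4', '3']
Total: 7

7


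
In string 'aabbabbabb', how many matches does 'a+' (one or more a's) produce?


Pattern 'a+' matches one or more consecutive a's.
String: 'aabbabbabb'
Scanning for runs of a:
  Match 1: 'aa' (length 2)
  Match 2: 'a' (length 1)
  Match 3: 'a' (length 1)
Total matches: 3

3


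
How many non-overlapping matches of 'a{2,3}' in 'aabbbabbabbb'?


Pattern 'a{2,3}' matches between 2 and 3 consecutive a's (greedy).
String: 'aabbbabbabbb'
Finding runs of a's and applying greedy matching:
  Run at pos 0: 'aa' (length 2)
  Run at pos 5: 'a' (length 1)
  Run at pos 8: 'a' (length 1)
Matches: ['aa']
Count: 1

1


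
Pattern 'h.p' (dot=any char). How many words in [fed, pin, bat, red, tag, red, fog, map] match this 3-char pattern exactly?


Pattern 'h.p' means: starts with 'h', any single char, ends with 'p'.
Checking each word (must be exactly 3 chars):
  'fed' (len=3): no
  'pin' (len=3): no
  'bat' (len=3): no
  'red' (len=3): no
  'tag' (len=3): no
  'red' (len=3): no
  'fog' (len=3): no
  'map' (len=3): no
Matching words: []
Total: 0

0


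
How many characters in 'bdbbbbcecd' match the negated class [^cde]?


Negated class [^cde] matches any char NOT in {c, d, e}
Scanning 'bdbbbbcecd':
  pos 0: 'b' -> MATCH
  pos 1: 'd' -> no (excluded)
  pos 2: 'b' -> MATCH
  pos 3: 'b' -> MATCH
  pos 4: 'b' -> MATCH
  pos 5: 'b' -> MATCH
  pos 6: 'c' -> no (excluded)
  pos 7: 'e' -> no (excluded)
  pos 8: 'c' -> no (excluded)
  pos 9: 'd' -> no (excluded)
Total matches: 5

5


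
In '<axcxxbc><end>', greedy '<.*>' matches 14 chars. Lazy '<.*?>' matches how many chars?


Greedy '<.*>' tries to match as MUCH as possible.
Lazy '<.*?>' tries to match as LITTLE as possible.

String: '<axcxxbc><end>'
Greedy '<.*>' starts at first '<' and extends to the LAST '>': '<axcxxbc><end>' (14 chars)
Lazy '<.*?>' starts at first '<' and stops at the FIRST '>': '<axcxxbc>' (9 chars)

9


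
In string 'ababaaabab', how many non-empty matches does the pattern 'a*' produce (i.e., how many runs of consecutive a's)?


Pattern 'a*' matches zero or more a's. We want non-empty runs of consecutive a's.
String: 'ababaaabab'
Walking through the string to find runs of a's:
  Run 1: positions 0-0 -> 'a'
  Run 2: positions 2-2 -> 'a'
  Run 3: positions 4-6 -> 'aaa'
  Run 4: positions 8-8 -> 'a'
Non-empty runs found: ['a', 'a', 'aaa', 'a']
Count: 4

4


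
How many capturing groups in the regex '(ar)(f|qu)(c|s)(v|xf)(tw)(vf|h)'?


To count capturing groups, count each '(' that starts a group.
Pattern: '(ar)(f|qu)(c|s)(v|xf)(tw)(vf|h)'
Walking through the pattern:
  Position 0: '(' -> group #1
  Position 4: '(' -> group #2
  Position 10: '(' -> group #3
  Position 15: '(' -> group #4
  Position 21: '(' -> group #5
  Position 25: '(' -> group #6
Total capturing groups: 6

6


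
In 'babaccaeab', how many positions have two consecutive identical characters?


Looking for consecutive identical characters in 'babaccaeab':
  pos 0-1: 'b' vs 'a' -> different
  pos 1-2: 'a' vs 'b' -> different
  pos 2-3: 'b' vs 'a' -> different
  pos 3-4: 'a' vs 'c' -> different
  pos 4-5: 'c' vs 'c' -> MATCH ('cc')
  pos 5-6: 'c' vs 'a' -> different
  pos 6-7: 'a' vs 'e' -> different
  pos 7-8: 'e' vs 'a' -> different
  pos 8-9: 'a' vs 'b' -> different
Consecutive identical pairs: ['cc']
Count: 1

1


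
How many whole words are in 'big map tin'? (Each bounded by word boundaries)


Word boundaries (\b) mark the start/end of each word.
Text: 'big map tin'
Splitting by whitespace:
  Word 1: 'big'
  Word 2: 'map'
  Word 3: 'tin'
Total whole words: 3

3


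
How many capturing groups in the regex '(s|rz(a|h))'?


To count capturing groups, count each '(' that starts a group.
Pattern: '(s|rz(a|h))'
Walking through the pattern:
  Position 0: '(' -> group #1
  Position 5: '(' -> group #2
Total capturing groups: 2

2


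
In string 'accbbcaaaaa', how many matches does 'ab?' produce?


Pattern 'ab?' matches 'a' optionally followed by 'b'.
String: 'accbbcaaaaa'
Scanning left to right for 'a' then checking next char:
  Match 1: 'a' (a not followed by b)
  Match 2: 'a' (a not followed by b)
  Match 3: 'a' (a not followed by b)
  Match 4: 'a' (a not followed by b)
  Match 5: 'a' (a not followed by b)
  Match 6: 'a' (a not followed by b)
Total matches: 6

6


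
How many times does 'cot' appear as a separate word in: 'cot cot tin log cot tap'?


Scanning each word for exact match 'cot':
  Word 1: 'cot' -> MATCH
  Word 2: 'cot' -> MATCH
  Word 3: 'tin' -> no
  Word 4: 'log' -> no
  Word 5: 'cot' -> MATCH
  Word 6: 'tap' -> no
Total matches: 3

3


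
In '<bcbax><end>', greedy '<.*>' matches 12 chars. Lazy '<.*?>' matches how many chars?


Greedy '<.*>' tries to match as MUCH as possible.
Lazy '<.*?>' tries to match as LITTLE as possible.

String: '<bcbax><end>'
Greedy '<.*>' starts at first '<' and extends to the LAST '>': '<bcbax><end>' (12 chars)
Lazy '<.*?>' starts at first '<' and stops at the FIRST '>': '<bcbax>' (7 chars)

7


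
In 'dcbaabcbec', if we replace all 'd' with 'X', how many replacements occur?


re.sub('d', 'X', text) replaces every occurrence of 'd' with 'X'.
Text: 'dcbaabcbec'
Scanning for 'd':
  pos 0: 'd' -> replacement #1
Total replacements: 1

1


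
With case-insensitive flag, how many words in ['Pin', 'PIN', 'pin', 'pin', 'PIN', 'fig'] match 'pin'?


Case-insensitive matching: compare each word's lowercase form to 'pin'.
  'Pin' -> lower='pin' -> MATCH
  'PIN' -> lower='pin' -> MATCH
  'pin' -> lower='pin' -> MATCH
  'pin' -> lower='pin' -> MATCH
  'PIN' -> lower='pin' -> MATCH
  'fig' -> lower='fig' -> no
Matches: ['Pin', 'PIN', 'pin', 'pin', 'PIN']
Count: 5

5


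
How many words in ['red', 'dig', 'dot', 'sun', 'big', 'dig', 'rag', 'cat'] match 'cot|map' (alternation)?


Alternation 'cot|map' matches either 'cot' or 'map'.
Checking each word:
  'red' -> no
  'dig' -> no
  'dot' -> no
  'sun' -> no
  'big' -> no
  'dig' -> no
  'rag' -> no
  'cat' -> no
Matches: []
Count: 0

0


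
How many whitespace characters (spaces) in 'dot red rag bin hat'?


\s matches whitespace characters (spaces, tabs, etc.).
Text: 'dot red rag bin hat'
This text has 5 words separated by spaces.
Number of spaces = number of words - 1 = 5 - 1 = 4

4


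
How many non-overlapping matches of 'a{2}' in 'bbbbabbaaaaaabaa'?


Pattern 'a{2}' matches exactly 2 consecutive a's (greedy, non-overlapping).
String: 'bbbbabbaaaaaabaa'
Scanning for runs of a's:
  Run at pos 4: 'a' (length 1) -> 0 match(es)
  Run at pos 7: 'aaaaaa' (length 6) -> 3 match(es)
  Run at pos 14: 'aa' (length 2) -> 1 match(es)
Matches found: ['aa', 'aa', 'aa', 'aa']
Total: 4

4


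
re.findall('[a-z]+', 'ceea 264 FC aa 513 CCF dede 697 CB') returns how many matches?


Pattern '[a-z]+' finds one or more lowercase letters.
Text: 'ceea 264 FC aa 513 CCF dede 697 CB'
Scanning for matches:
  Match 1: 'ceea'
  Match 2: 'aa'
  Match 3: 'dede'
Total matches: 3

3


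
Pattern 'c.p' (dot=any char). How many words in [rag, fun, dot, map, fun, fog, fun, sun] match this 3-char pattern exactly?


Pattern 'c.p' means: starts with 'c', any single char, ends with 'p'.
Checking each word (must be exactly 3 chars):
  'rag' (len=3): no
  'fun' (len=3): no
  'dot' (len=3): no
  'map' (len=3): no
  'fun' (len=3): no
  'fog' (len=3): no
  'fun' (len=3): no
  'sun' (len=3): no
Matching words: []
Total: 0

0


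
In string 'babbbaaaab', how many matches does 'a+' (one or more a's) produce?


Pattern 'a+' matches one or more consecutive a's.
String: 'babbbaaaab'
Scanning for runs of a:
  Match 1: 'a' (length 1)
  Match 2: 'aaaa' (length 4)
Total matches: 2

2


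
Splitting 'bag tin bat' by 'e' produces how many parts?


Splitting by 'e' breaks the string at each occurrence of the separator.
Text: 'bag tin bat'
Parts after split:
  Part 1: 'bag tin bat'
Total parts: 1

1


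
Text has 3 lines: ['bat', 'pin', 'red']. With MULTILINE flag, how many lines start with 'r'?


With MULTILINE flag, ^ matches the start of each line.
Lines: ['bat', 'pin', 'red']
Checking which lines start with 'r':
  Line 1: 'bat' -> no
  Line 2: 'pin' -> no
  Line 3: 'red' -> MATCH
Matching lines: ['red']
Count: 1

1


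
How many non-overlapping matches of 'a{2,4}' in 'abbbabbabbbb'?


Pattern 'a{2,4}' matches between 2 and 4 consecutive a's (greedy).
String: 'abbbabbabbbb'
Finding runs of a's and applying greedy matching:
  Run at pos 0: 'a' (length 1)
  Run at pos 4: 'a' (length 1)
  Run at pos 7: 'a' (length 1)
Matches: []
Count: 0

0


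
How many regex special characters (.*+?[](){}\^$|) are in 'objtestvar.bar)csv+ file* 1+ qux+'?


Regex special characters are: . * + ? [ ] ( ) { } \ ^ $ |
Scanning 'objtestvar.bar)csv+ file* 1+ qux+':
  pos 10: '.' -> SPECIAL
  pos 14: ')' -> SPECIAL
  pos 18: '+' -> SPECIAL
  pos 24: '*' -> SPECIAL
  pos 27: '+' -> SPECIAL
  pos 32: '+' -> SPECIAL
Special chars found: ['.', ')', '+', '*', '+', '+']
Total: 6

6


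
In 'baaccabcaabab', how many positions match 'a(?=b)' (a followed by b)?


Lookahead 'a(?=b)' matches 'a' only when followed by 'b'.
String: 'baaccabcaabab'
Checking each position where char is 'a':
  pos 1: 'a' -> no (next='a')
  pos 2: 'a' -> no (next='c')
  pos 5: 'a' -> MATCH (next='b')
  pos 8: 'a' -> no (next='a')
  pos 9: 'a' -> MATCH (next='b')
  pos 11: 'a' -> MATCH (next='b')
Matching positions: [5, 9, 11]
Count: 3

3


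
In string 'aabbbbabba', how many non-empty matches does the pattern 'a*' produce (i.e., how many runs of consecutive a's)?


Pattern 'a*' matches zero or more a's. We want non-empty runs of consecutive a's.
String: 'aabbbbabba'
Walking through the string to find runs of a's:
  Run 1: positions 0-1 -> 'aa'
  Run 2: positions 6-6 -> 'a'
  Run 3: positions 9-9 -> 'a'
Non-empty runs found: ['aa', 'a', 'a']
Count: 3

3


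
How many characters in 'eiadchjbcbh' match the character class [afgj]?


Character class [afgj] matches any of: {a, f, g, j}
Scanning string 'eiadchjbcbh' character by character:
  pos 0: 'e' -> no
  pos 1: 'i' -> no
  pos 2: 'a' -> MATCH
  pos 3: 'd' -> no
  pos 4: 'c' -> no
  pos 5: 'h' -> no
  pos 6: 'j' -> MATCH
  pos 7: 'b' -> no
  pos 8: 'c' -> no
  pos 9: 'b' -> no
  pos 10: 'h' -> no
Total matches: 2

2


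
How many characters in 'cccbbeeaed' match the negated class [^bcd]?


Negated class [^bcd] matches any char NOT in {b, c, d}
Scanning 'cccbbeeaed':
  pos 0: 'c' -> no (excluded)
  pos 1: 'c' -> no (excluded)
  pos 2: 'c' -> no (excluded)
  pos 3: 'b' -> no (excluded)
  pos 4: 'b' -> no (excluded)
  pos 5: 'e' -> MATCH
  pos 6: 'e' -> MATCH
  pos 7: 'a' -> MATCH
  pos 8: 'e' -> MATCH
  pos 9: 'd' -> no (excluded)
Total matches: 4

4


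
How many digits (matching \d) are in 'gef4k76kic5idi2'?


\d matches any digit 0-9.
Scanning 'gef4k76kic5idi2':
  pos 3: '4' -> DIGIT
  pos 5: '7' -> DIGIT
  pos 6: '6' -> DIGIT
  pos 10: '5' -> DIGIT
  pos 14: '2' -> DIGIT
Digits found: ['4', '7', '6', '5', '2']
Total: 5

5


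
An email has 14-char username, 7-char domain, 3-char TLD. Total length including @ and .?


An email address has format: username@domain.tld
Username length: 14
'@' character: 1
Domain length: 7
'.' character: 1
TLD length: 3
Total = 14 + 1 + 7 + 1 + 3 = 26

26


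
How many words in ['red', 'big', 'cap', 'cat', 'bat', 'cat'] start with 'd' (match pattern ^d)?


Pattern ^d anchors to start of word. Check which words begin with 'd':
  'red' -> no
  'big' -> no
  'cap' -> no
  'cat' -> no
  'bat' -> no
  'cat' -> no
Matching words: []
Count: 0

0


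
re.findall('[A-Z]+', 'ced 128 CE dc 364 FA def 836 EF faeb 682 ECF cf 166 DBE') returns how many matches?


Pattern '[A-Z]+' finds one or more uppercase letters.
Text: 'ced 128 CE dc 364 FA def 836 EF faeb 682 ECF cf 166 DBE'
Scanning for matches:
  Match 1: 'CE'
  Match 2: 'FA'
  Match 3: 'EF'
  Match 4: 'ECF'
  Match 5: 'DBE'
Total matches: 5

5


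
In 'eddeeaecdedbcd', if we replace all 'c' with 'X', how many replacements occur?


re.sub('c', 'X', text) replaces every occurrence of 'c' with 'X'.
Text: 'eddeeaecdedbcd'
Scanning for 'c':
  pos 7: 'c' -> replacement #1
  pos 12: 'c' -> replacement #2
Total replacements: 2

2


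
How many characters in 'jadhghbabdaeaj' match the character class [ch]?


Character class [ch] matches any of: {c, h}
Scanning string 'jadhghbabdaeaj' character by character:
  pos 0: 'j' -> no
  pos 1: 'a' -> no
  pos 2: 'd' -> no
  pos 3: 'h' -> MATCH
  pos 4: 'g' -> no
  pos 5: 'h' -> MATCH
  pos 6: 'b' -> no
  pos 7: 'a' -> no
  pos 8: 'b' -> no
  pos 9: 'd' -> no
  pos 10: 'a' -> no
  pos 11: 'e' -> no
  pos 12: 'a' -> no
  pos 13: 'j' -> no
Total matches: 2

2


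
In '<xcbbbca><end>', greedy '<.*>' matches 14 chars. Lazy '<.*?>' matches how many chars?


Greedy '<.*>' tries to match as MUCH as possible.
Lazy '<.*?>' tries to match as LITTLE as possible.

String: '<xcbbbca><end>'
Greedy '<.*>' starts at first '<' and extends to the LAST '>': '<xcbbbca><end>' (14 chars)
Lazy '<.*?>' starts at first '<' and stops at the FIRST '>': '<xcbbbca>' (9 chars)

9


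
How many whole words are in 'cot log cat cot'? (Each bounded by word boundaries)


Word boundaries (\b) mark the start/end of each word.
Text: 'cot log cat cot'
Splitting by whitespace:
  Word 1: 'cot'
  Word 2: 'log'
  Word 3: 'cat'
  Word 4: 'cot'
Total whole words: 4

4


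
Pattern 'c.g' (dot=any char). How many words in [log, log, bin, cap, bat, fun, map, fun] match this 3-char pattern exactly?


Pattern 'c.g' means: starts with 'c', any single char, ends with 'g'.
Checking each word (must be exactly 3 chars):
  'log' (len=3): no
  'log' (len=3): no
  'bin' (len=3): no
  'cap' (len=3): no
  'bat' (len=3): no
  'fun' (len=3): no
  'map' (len=3): no
  'fun' (len=3): no
Matching words: []
Total: 0

0


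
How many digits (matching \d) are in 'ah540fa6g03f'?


\d matches any digit 0-9.
Scanning 'ah540fa6g03f':
  pos 2: '5' -> DIGIT
  pos 3: '4' -> DIGIT
  pos 4: '0' -> DIGIT
  pos 7: '6' -> DIGIT
  pos 9: '0' -> DIGIT
  pos 10: '3' -> DIGIT
Digits found: ['5', '4', '0', '6', '0', '3']
Total: 6

6


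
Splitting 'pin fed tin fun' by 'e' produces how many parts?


Splitting by 'e' breaks the string at each occurrence of the separator.
Text: 'pin fed tin fun'
Parts after split:
  Part 1: 'pin f'
  Part 2: 'd tin fun'
Total parts: 2

2


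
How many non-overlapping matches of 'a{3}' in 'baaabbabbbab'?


Pattern 'a{3}' matches exactly 3 consecutive a's (greedy, non-overlapping).
String: 'baaabbabbbab'
Scanning for runs of a's:
  Run at pos 1: 'aaa' (length 3) -> 1 match(es)
  Run at pos 6: 'a' (length 1) -> 0 match(es)
  Run at pos 10: 'a' (length 1) -> 0 match(es)
Matches found: ['aaa']
Total: 1

1


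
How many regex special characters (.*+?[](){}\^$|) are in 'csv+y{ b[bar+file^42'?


Regex special characters are: . * + ? [ ] ( ) { } \ ^ $ |
Scanning 'csv+y{ b[bar+file^42':
  pos 3: '+' -> SPECIAL
  pos 5: '{' -> SPECIAL
  pos 8: '[' -> SPECIAL
  pos 12: '+' -> SPECIAL
  pos 17: '^' -> SPECIAL
Special chars found: ['+', '{', '[', '+', '^']
Total: 5

5


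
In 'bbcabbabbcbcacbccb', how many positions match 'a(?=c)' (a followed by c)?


Lookahead 'a(?=c)' matches 'a' only when followed by 'c'.
String: 'bbcabbabbcbcacbccb'
Checking each position where char is 'a':
  pos 3: 'a' -> no (next='b')
  pos 6: 'a' -> no (next='b')
  pos 12: 'a' -> MATCH (next='c')
Matching positions: [12]
Count: 1

1


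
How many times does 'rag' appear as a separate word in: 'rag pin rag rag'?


Scanning each word for exact match 'rag':
  Word 1: 'rag' -> MATCH
  Word 2: 'pin' -> no
  Word 3: 'rag' -> MATCH
  Word 4: 'rag' -> MATCH
Total matches: 3

3


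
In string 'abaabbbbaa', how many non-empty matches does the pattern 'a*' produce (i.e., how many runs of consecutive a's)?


Pattern 'a*' matches zero or more a's. We want non-empty runs of consecutive a's.
String: 'abaabbbbaa'
Walking through the string to find runs of a's:
  Run 1: positions 0-0 -> 'a'
  Run 2: positions 2-3 -> 'aa'
  Run 3: positions 8-9 -> 'aa'
Non-empty runs found: ['a', 'aa', 'aa']
Count: 3

3


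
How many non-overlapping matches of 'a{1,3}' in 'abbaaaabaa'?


Pattern 'a{1,3}' matches between 1 and 3 consecutive a's (greedy).
String: 'abbaaaabaa'
Finding runs of a's and applying greedy matching:
  Run at pos 0: 'a' (length 1)
  Run at pos 3: 'aaaa' (length 4)
  Run at pos 8: 'aa' (length 2)
Matches: ['a', 'aaa', 'a', 'aa']
Count: 4

4


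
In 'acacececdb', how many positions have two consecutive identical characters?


Looking for consecutive identical characters in 'acacececdb':
  pos 0-1: 'a' vs 'c' -> different
  pos 1-2: 'c' vs 'a' -> different
  pos 2-3: 'a' vs 'c' -> different
  pos 3-4: 'c' vs 'e' -> different
  pos 4-5: 'e' vs 'c' -> different
  pos 5-6: 'c' vs 'e' -> different
  pos 6-7: 'e' vs 'c' -> different
  pos 7-8: 'c' vs 'd' -> different
  pos 8-9: 'd' vs 'b' -> different
Consecutive identical pairs: []
Count: 0

0


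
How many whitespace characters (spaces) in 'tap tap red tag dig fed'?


\s matches whitespace characters (spaces, tabs, etc.).
Text: 'tap tap red tag dig fed'
This text has 6 words separated by spaces.
Number of spaces = number of words - 1 = 6 - 1 = 5

5


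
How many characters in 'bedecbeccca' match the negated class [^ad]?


Negated class [^ad] matches any char NOT in {a, d}
Scanning 'bedecbeccca':
  pos 0: 'b' -> MATCH
  pos 1: 'e' -> MATCH
  pos 2: 'd' -> no (excluded)
  pos 3: 'e' -> MATCH
  pos 4: 'c' -> MATCH
  pos 5: 'b' -> MATCH
  pos 6: 'e' -> MATCH
  pos 7: 'c' -> MATCH
  pos 8: 'c' -> MATCH
  pos 9: 'c' -> MATCH
  pos 10: 'a' -> no (excluded)
Total matches: 9

9


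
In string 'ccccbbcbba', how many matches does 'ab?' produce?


Pattern 'ab?' matches 'a' optionally followed by 'b'.
String: 'ccccbbcbba'
Scanning left to right for 'a' then checking next char:
  Match 1: 'a' (a not followed by b)
Total matches: 1

1


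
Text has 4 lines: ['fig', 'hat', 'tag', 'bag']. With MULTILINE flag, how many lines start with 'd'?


With MULTILINE flag, ^ matches the start of each line.
Lines: ['fig', 'hat', 'tag', 'bag']
Checking which lines start with 'd':
  Line 1: 'fig' -> no
  Line 2: 'hat' -> no
  Line 3: 'tag' -> no
  Line 4: 'bag' -> no
Matching lines: []
Count: 0

0


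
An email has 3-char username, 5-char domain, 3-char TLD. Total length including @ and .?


An email address has format: username@domain.tld
Username length: 3
'@' character: 1
Domain length: 5
'.' character: 1
TLD length: 3
Total = 3 + 1 + 5 + 1 + 3 = 13

13


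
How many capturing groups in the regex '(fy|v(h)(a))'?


To count capturing groups, count each '(' that starts a group.
Pattern: '(fy|v(h)(a))'
Walking through the pattern:
  Position 0: '(' -> group #1
  Position 5: '(' -> group #2
  Position 8: '(' -> group #3
Total capturing groups: 3

3


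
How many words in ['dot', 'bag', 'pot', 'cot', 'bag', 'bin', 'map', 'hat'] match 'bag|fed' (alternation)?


Alternation 'bag|fed' matches either 'bag' or 'fed'.
Checking each word:
  'dot' -> no
  'bag' -> MATCH
  'pot' -> no
  'cot' -> no
  'bag' -> MATCH
  'bin' -> no
  'map' -> no
  'hat' -> no
Matches: ['bag', 'bag']
Count: 2

2


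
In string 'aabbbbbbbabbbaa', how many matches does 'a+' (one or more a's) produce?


Pattern 'a+' matches one or more consecutive a's.
String: 'aabbbbbbbabbbaa'
Scanning for runs of a:
  Match 1: 'aa' (length 2)
  Match 2: 'a' (length 1)
  Match 3: 'aa' (length 2)
Total matches: 3

3


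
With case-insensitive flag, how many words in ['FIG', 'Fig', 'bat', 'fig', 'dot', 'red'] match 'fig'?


Case-insensitive matching: compare each word's lowercase form to 'fig'.
  'FIG' -> lower='fig' -> MATCH
  'Fig' -> lower='fig' -> MATCH
  'bat' -> lower='bat' -> no
  'fig' -> lower='fig' -> MATCH
  'dot' -> lower='dot' -> no
  'red' -> lower='red' -> no
Matches: ['FIG', 'Fig', 'fig']
Count: 3

3
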